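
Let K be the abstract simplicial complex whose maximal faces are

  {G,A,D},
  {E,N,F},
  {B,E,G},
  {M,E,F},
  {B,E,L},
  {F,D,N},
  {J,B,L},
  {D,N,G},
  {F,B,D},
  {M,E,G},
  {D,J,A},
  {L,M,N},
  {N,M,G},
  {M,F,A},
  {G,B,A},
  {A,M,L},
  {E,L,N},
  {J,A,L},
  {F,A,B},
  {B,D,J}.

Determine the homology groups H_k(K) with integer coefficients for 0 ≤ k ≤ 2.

Take the total order A < B < D < E < F < G < J < L < M < N on the vertex set. Then K (dimension 2) consists of the simplices:

  0-simplices (10): A, B, D, E, F, G, J, L, M, N
  1-simplices (30): AB, AD, AF, AG, AJ, AL, AM, BD, BE, BF, BG, BJ, BL, DF, DG, DJ, DN, EF, EG, EL, EM, EN, FM, FN, GM, GN, JL, LM, LN, MN
  2-simplices (20): ABF, ABG, ADG, ADJ, AFM, AJL, ALM, BDF, BDJ, BEG, BEL, BJL, DFN, DGN, EFM, EFN, EGM, ELN, GMN, LMN

Hence C_0 ≅ Z^10, C_1 ≅ Z^30, C_2 ≅ Z^20.

∂_1: C_1 → C_0 maps an edge to its endpoints' difference, ∂[p,q] = q − p. For instance
  ∂JL = L − J.
The resulting 10×30 matrix has rank 9, and its Smith normal form has invariant factors (1,1,1,1,1,1,1,1,1).

The boundary map ∂_2: C_2 → C_1 sends each 2-simplex [p,q,r] to [q,r] − [p,r] + [p,q]. For instance
  ∂BJL = JL − BL + BJ,
  ∂EFN = FN − EN + EF.
This gives a 30×20 integer matrix of rank 20; reducing to Smith normal form yields diagonal entries (1,1,1,1,1,1,1,1,1,1,1,1,1,1,1,1,1,1,1,2).

Now H_k = ker ∂_k / im ∂_{k+1}, so:

  H_0: rank C_0 − rank ∂_1 = 10 − 9 = 1, and the invariant factors of ∂_1 are all 1, so H_0 = Z.
  H_1: rank ker ∂_1 − rank ∂_2 = (30 − 9) − 20 = 1, and ∂_2 has invariant factor 2 > 1, so H_1 = Z ⊕ Z_2.
  H_2: rank ker ∂_2 − rank ∂_3 = (20 − 20) − 0 = 0, and there is no ∂_3, so H_2 = 0.

H_0 ≅ Z,  H_1 ≅ Z ⊕ Z_2,  H_2 = 0.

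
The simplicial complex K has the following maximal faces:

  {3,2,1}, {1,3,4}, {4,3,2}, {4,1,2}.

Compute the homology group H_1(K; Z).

We work with the vertex ordering 1 < 2 < 3 < 4. The simplices of K, each written with vertices in increasing order, are:

  0-simplices (4): [1], [2], [3], [4]
  1-simplices (6): [1,2], [1,3], [1,4], [2,3], [2,4], [3,4]
  2-simplices (4): [1,2,3], [1,2,4], [1,3,4], [2,3,4]

so the chain groups are C_0 ≅ Z^4, C_1 ≅ Z^6, C_2 ≅ Z^4.

The boundary map ∂_1: C_1 → C_0 sends each edge [p,q] (with p < q) to q − p. For instance
  ∂[2,4] = [4] − [2].
This gives a 4×6 integer matrix of rank 3; reducing to Smith normal form yields diagonal entries (1,1,1).

Boundary ∂_2: C_2 → C_1 acts by ∂[p,q,r] = [q,r] − [p,r] + [p,q]. For instance
  ∂[1,2,3] = [2,3] − [1,3] + [1,2],
  ∂[1,3,4] = [3,4] − [1,4] + [1,3].
This gives a 6×4 integer matrix of rank 3; reducing to Smith normal form yields diagonal entries (1,1,1).

From H_k ≅ ker(∂_k) / im(∂_{k+1}) we obtain:

  H_1: rank ker ∂_1 − rank ∂_2 = (6 − 3) − 3 = 0, and the invariant factors of ∂_2 are all 1, so H_1 = 0.

H_1 = 0.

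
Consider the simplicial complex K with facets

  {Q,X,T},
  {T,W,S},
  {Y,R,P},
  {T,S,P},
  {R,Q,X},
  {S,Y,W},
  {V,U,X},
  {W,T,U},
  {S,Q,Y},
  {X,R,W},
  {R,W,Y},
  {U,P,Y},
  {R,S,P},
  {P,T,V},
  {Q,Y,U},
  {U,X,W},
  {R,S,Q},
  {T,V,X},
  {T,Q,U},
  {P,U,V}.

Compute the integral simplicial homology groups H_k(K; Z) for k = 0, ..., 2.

H_0 = Z,  H_1 = Z ⊕ Z/2,  H_2 = 0.

K has 10 vertices, 30 edges, 20 triangles.
rank ∂_0 = 0, rank ∂_1 = 9 ⇒ b_0 = 10 − 0 − 9 = 1; all invariant factors of ∂_1 are 1 so no torsion. So H_0 = Z.
rank ∂_1 = 9, rank ∂_2 = 20 ⇒ b_1 = 30 − 9 − 20 = 1; ∂_2 has invariant factor(s) [2] giving torsion. So H_1 = Z ⊕ Z/2.
rank ∂_2 = 20, rank ∂_3 = 0 ⇒ b_2 = 20 − 20 − 0 = 0. So H_2 = 0.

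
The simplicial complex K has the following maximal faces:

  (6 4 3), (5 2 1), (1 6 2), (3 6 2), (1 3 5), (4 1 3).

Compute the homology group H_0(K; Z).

We work with the vertex ordering 1 < 2 < 3 < 4 < 5 < 6. The simplices of K, each written with vertices in increasing order, are:

  0-simplices (6): [1], [2], [3], [4], [5], [6]
  1-simplices (12): [1,2], [1,3], [1,4], [1,5], [1,6], [2,3], [2,5], [2,6], [3,4], [3,5], [3,6], [4,6]
  2-simplices (6): [1,2,5], [1,2,6], [1,3,4], [1,3,5], [2,3,6], [3,4,6]

so the chain groups are C_0 ≅ Z^6, C_1 ≅ Z^12, C_2 ≅ Z^6.

The boundary map ∂_1: C_1 → C_0 is given by ∂[p,q] = [q] − [p].
This gives a 6×12 integer matrix of rank 5; reducing to Smith normal form yields diagonal entries (1,1,1,1,1).

The boundary map ∂_2: C_2 → C_1 sends each 2-simplex [p,q,r] to [q,r] − [p,r] + [p,q]. For instance
  ∂[1,2,6] = [2,6] − [1,6] + [1,2],
  ∂[2,3,6] = [3,6] − [2,6] + [2,3].
This gives a 12×6 integer matrix of rank 6; reducing to Smith normal form yields diagonal entries (1,1,1,1,1,1).

Computing H_k = (kernel of ∂_k) / (image of ∂_{k+1}):

  H_0: rank C_0 − rank ∂_1 = 6 − 5 = 1, and the invariant factors of ∂_1 are all 1, so H_0 = Z.

H_0 ≅ Z.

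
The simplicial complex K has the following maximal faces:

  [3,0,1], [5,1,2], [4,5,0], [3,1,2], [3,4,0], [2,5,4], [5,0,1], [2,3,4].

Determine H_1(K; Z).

Order the vertices as 0 < 1 < 2 < 3 < 4 < 5. Listing each simplex with vertices in this order, K has dimension 2 with simplices:

  0-simplices (6): [0], [1], [2], [3], [4], [5]
  1-simplices (12): [0,1], [0,3], [0,4], [0,5], [1,2], [1,3], [1,5], [2,3], [2,4], [2,5], [3,4], [4,5]
  2-simplices (8): [0,1,3], [0,1,5], [0,3,4], [0,4,5], [1,2,3], [1,2,5], [2,3,4], [2,4,5]

Hence C_0 ≅ Z^6, C_1 ≅ Z^12, C_2 ≅ Z^8.

The boundary map ∂_1: C_1 → C_0 sends each edge [p,q] (with p < q) to q − p. For instance
  ∂[1,5] = [5] − [1].
As a 6×12 matrix over Z this has rank 5, with invariant factors (1,1,1,1,1).

∂_2: C_2 → C_1 maps a triangle to the signed sum of its edges. For instance
  ∂[1,2,5] = [2,5] − [1,5] + [1,2],
  ∂[0,3,4] = [3,4] − [0,4] + [0,3].
The 12×8 boundary matrix has rank 7 and Smith normal form diag(1,1,1,1,1,1,1).

Reading off H_k = ker ∂_k / im ∂_{k+1}:

  H_1: rank ker ∂_1 − rank ∂_2 = (12 − 5) − 7 = 0, and the invariant factors of ∂_2 are all 1, so H_1 = 0.

H_1 ≅ 0.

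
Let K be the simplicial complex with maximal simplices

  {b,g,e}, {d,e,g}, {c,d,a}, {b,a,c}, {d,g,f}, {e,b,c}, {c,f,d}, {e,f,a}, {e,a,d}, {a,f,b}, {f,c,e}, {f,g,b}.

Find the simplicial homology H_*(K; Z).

H_0 = Z,  H_1 = Z/2,  H_2 = 0.

Fix the vertex order a < b < c < d < e < f < g and write every simplex with vertices in increasing order. Then dim K = 2 and the simplices of K are:

  0-simplices (7): a, b, c, d, e, f, g
  1-simplices (18): ab, ac, ad, ae, af, bc, be, bf, bg, cd, ce, cf, de, df, dg, ef, eg, fg
  2-simplices (12): abc, abf, acd, ade, aef, bce, beg, bfg, cdf, cef, deg, dfg

so the chain groups are C_0 ≅ Z^7, C_1 ≅ Z^18, C_2 ≅ Z^12.

Boundary ∂_1: C_1 → C_0 sends each edge [p,q] (with p < q) to q − p. For instance
  ∂bc = c − b.
The 7×18 boundary matrix has rank 6 and Smith normal form diag(1,1,1,1,1,1).

Boundary ∂_2: C_2 → C_1 acts by ∂[p,q,r] = [q,r] − [p,r] + [p,q]. For instance
  ∂acd = cd − ad + ac,
  ∂ade = de − ae + ad.
The resulting 18×12 matrix has rank 12, and its Smith normal form has invariant factors (1,1,1,1,1,1,1,1,1,1,1,2).

Now H_k = ker ∂_k / im ∂_{k+1}, so:

  H_0: rank C_0 − rank ∂_1 = 7 − 6 = 1, and the invariant factors of ∂_1 are all 1, so H_0 = Z.
  H_1: rank ker ∂_1 − rank ∂_2 = (18 − 6) − 12 = 0, and ∂_2 has invariant factor 2 > 1, so H_1 = Z/2.
  H_2: rank ker ∂_2 − rank ∂_3 = (12 − 12) − 0 = 0, and there is no ∂_3, so H_2 = 0.

As a check, the Euler characteristic is 7 − 18 + 12 = 1, which agrees with 1 − 0 + 0 = 1.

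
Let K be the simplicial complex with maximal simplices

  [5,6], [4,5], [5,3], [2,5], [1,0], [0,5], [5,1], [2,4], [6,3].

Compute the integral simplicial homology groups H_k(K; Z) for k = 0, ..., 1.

H_0 = Z,  H_1 = Z^3.

Take the total order 0 < 1 < 2 < 3 < 4 < 5 < 6 on the vertex set. Then K (dimension 1) consists of the simplices:

  0-simplices (7): [0], [1], [2], [3], [4], [5], [6]
  1-simplices (9): [0,1], [0,5], [1,5], [2,4], [2,5], [3,5], [3,6], [4,5], [5,6]

Hence C_0 ≅ Z^7, C_1 ≅ Z^9.

The boundary map ∂_1: C_1 → C_0 is given by ∂[p,q] = [q] − [p].
The 7×9 boundary matrix has rank 6 and Smith normal form diag(1,1,1,1,1,1).

Now H_k = ker ∂_k / im ∂_{k+1}, so:

  H_0: rank C_0 − rank ∂_1 = 7 − 6 = 1, and the invariant factors of ∂_1 are all 1, so H_0 ≅ Z.
  H_1: rank ker ∂_1 − rank ∂_2 = (9 − 6) − 0 = 3, and there is no ∂_2, so H_1 ≅ Z^3.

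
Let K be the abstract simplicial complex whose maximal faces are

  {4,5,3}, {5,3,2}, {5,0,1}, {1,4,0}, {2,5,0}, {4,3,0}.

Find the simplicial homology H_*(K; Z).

We work with the vertex ordering 0 < 1 < 2 < 3 < 4 < 5. The simplices of K, each written with vertices in increasing order, are:

  0-simplices (6): [0], [1], [2], [3], [4], [5]
  1-simplices (12): [0,1], [0,2], [0,3], [0,4], [0,5], [1,4], [1,5], [2,3], [2,5], [3,4], [3,5], [4,5]
  2-simplices (6): [0,1,4], [0,1,5], [0,2,5], [0,3,4], [2,3,5], [3,4,5]

so the chain groups are C_0 ≅ Z^6, C_1 ≅ Z^12, C_2 ≅ Z^6.

The boundary map ∂_1: C_1 → C_0 is given by ∂[p,q] = [q] − [p]. For instance
  ∂[0,4] = [4] − [0].
As a 6×12 matrix over Z this has rank 5, with invariant factors (1,1,1,1,1).

∂_2: C_2 → C_1 acts by ∂[p,q,r] = [q,r] − [p,r] + [p,q]. For instance
  ∂[2,3,5] = [3,5] − [2,5] + [2,3],
  ∂[0,1,4] = [1,4] − [0,4] + [0,1].
This gives a 12×6 integer matrix of rank 6; reducing to Smith normal form yields diagonal entries (1,1,1,1,1,1).

Reading off H_k = ker ∂_k / im ∂_{k+1}:

  H_0: rank C_0 − rank ∂_1 = 6 − 5 = 1, and the invariant factors of ∂_1 are all 1, so H_0 ≅ Z.
  H_1: rank ker ∂_1 − rank ∂_2 = (12 − 5) − 6 = 1, and the invariant factors of ∂_2 are all 1, so H_1 ≅ Z.
  H_2: rank ker ∂_2 − rank ∂_3 = (6 − 6) − 0 = 0, and there is no ∂_3, so H_2 ≅ 0.

As a check, the Euler characteristic is 6 − 12 + 6 = 0, which agrees with 1 − 1 + 0 = 0.
(K is a triangulation of the cylinder S^1 x I.)

H_0 = Z,  H_1 = Z,  H_2 = 0.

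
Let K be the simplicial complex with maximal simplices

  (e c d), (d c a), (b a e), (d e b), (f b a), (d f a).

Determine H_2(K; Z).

H_2 = 0.

Fix the vertex order a < b < c < d < e < f and write every simplex with vertices in increasing order. Then dim K = 2 and the simplices of K are:

  0-simplices (6): a, b, c, d, e, f
  1-simplices (12): ab, ac, ad, ae, af, bd, be, bf, cd, ce, de, df
  2-simplices (6): abe, abf, acd, adf, bde, cde

Hence C_0 ≅ Z^6, C_1 ≅ Z^12, C_2 ≅ Z^6.

Boundary ∂_1: C_1 → C_0 is given by ∂[p,q] = [q] − [p]. For instance
  ∂df = f − d.
This gives a 6×12 integer matrix of rank 5; reducing to Smith normal form yields diagonal entries (1,1,1,1,1).

∂_2: C_2 → C_1 maps a triangle to the signed sum of its edges. For instance
  ∂abf = bf − af + ab,
  ∂bde = de − be + bd.
The resulting 12×6 matrix has rank 6, and its Smith normal form has invariant factors (1,1,1,1,1,1).

From H_k ≅ ker(∂_k) / im(∂_{k+1}) we obtain:

  H_2: rank ker ∂_2 − rank ∂_3 = (6 − 6) − 0 = 0, and there is no ∂_3, so H_2 ≅ 0.

(K is a triangulation of the cylinder S^1 x I.)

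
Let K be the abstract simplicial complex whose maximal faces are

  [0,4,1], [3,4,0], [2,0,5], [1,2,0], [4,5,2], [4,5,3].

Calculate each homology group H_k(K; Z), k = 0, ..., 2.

We work with the vertex ordering 0 < 1 < 2 < 3 < 4 < 5. The simplices of K, each written with vertices in increasing order, are:

  0-simplices (6): [0], [1], [2], [3], [4], [5]
  1-simplices (12): [0,1], [0,2], [0,3], [0,4], [0,5], [1,2], [1,4], [2,4], [2,5], [3,4], [3,5], [4,5]
  2-simplices (6): [0,1,2], [0,1,4], [0,2,5], [0,3,4], [2,4,5], [3,4,5]

Hence C_0 ≅ Z^6, C_1 ≅ Z^12, C_2 ≅ Z^6.

The boundary map ∂_1: C_1 → C_0 is given by ∂[p,q] = [q] − [p].
The 6×12 boundary matrix has rank 5 and Smith normal form diag(1,1,1,1,1).

Boundary ∂_2: C_2 → C_1 acts by ∂[p,q,r] = [q,r] − [p,r] + [p,q]. For instance
  ∂[0,1,2] = [1,2] − [0,2] + [0,1],
  ∂[0,1,4] = [1,4] − [0,4] + [0,1].
As a 12×6 matrix over Z this has rank 6, with invariant factors (1,1,1,1,1,1).

Reading off H_k = ker ∂_k / im ∂_{k+1}:

  H_0: rank C_0 − rank ∂_1 = 6 − 5 = 1, and the invariant factors of ∂_1 are all 1, so H_0 ≅ Z.
  H_1: rank ker ∂_1 − rank ∂_2 = (12 − 5) − 6 = 1, and the invariant factors of ∂_2 are all 1, so H_1 ≅ Z.
  H_2: rank ker ∂_2 − rank ∂_3 = (6 − 6) − 0 = 0, and there is no ∂_3, so H_2 ≅ 0.

H_0 = Z,  H_1 = Z,  H_2 = 0.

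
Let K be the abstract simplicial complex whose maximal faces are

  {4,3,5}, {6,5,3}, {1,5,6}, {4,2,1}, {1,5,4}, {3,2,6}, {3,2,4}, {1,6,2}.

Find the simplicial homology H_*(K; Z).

Fix the vertex order 1 < 2 < 3 < 4 < 5 < 6 and write every simplex with vertices in increasing order. Then dim K = 2 and the simplices of K are:

  0-simplices (6): [1], [2], [3], [4], [5], [6]
  1-simplices (12): [1,2], [1,4], [1,5], [1,6], [2,3], [2,4], [2,6], [3,4], [3,5], [3,6], [4,5], [5,6]
  2-simplices (8): [1,2,4], [1,2,6], [1,4,5], [1,5,6], [2,3,4], [2,3,6], [3,4,5], [3,5,6]

giving chain groups C_0 ≅ Z^6, C_1 ≅ Z^12, C_2 ≅ Z^8.

∂_1: C_1 → C_0 maps an edge to its endpoints' difference, ∂[p,q] = q − p.
The resulting 6×12 matrix has rank 5, and its Smith normal form has invariant factors (1,1,1,1,1).

The boundary map ∂_2: C_2 → C_1 sends each 2-simplex [p,q,r] to [q,r] − [p,r] + [p,q]. For instance
  ∂[2,3,6] = [3,6] − [2,6] + [2,3],
  ∂[1,2,6] = [2,6] − [1,6] + [1,2].
The 12×8 boundary matrix has rank 7 and Smith normal form diag(1,1,1,1,1,1,1).

Reading off H_k = ker ∂_k / im ∂_{k+1}:

  H_0: rank C_0 − rank ∂_1 = 6 − 5 = 1, and the invariant factors of ∂_1 are all 1, so H_0 ≅ Z.
  H_1: rank ker ∂_1 − rank ∂_2 = (12 − 5) − 7 = 0, and the invariant factors of ∂_2 are all 1, so H_1 ≅ 0.
  H_2: rank ker ∂_2 − rank ∂_3 = (8 − 7) − 0 = 1, and there is no ∂_3, so H_2 ≅ Z.

H_0 = Z,  H_1 = 0,  H_2 = Z.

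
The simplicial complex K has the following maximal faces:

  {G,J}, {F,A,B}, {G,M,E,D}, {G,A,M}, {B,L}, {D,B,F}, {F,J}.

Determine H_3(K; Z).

We work with the vertex ordering A < B < D < E < F < G < J < L < M. The simplices of K, each written with vertices in increasing order, are:

  0-simplices (9): A, B, D, E, F, G, J, L, M
  1-simplices (16): AB, AF, AG, AM, BD, BF, BL, DE, DF, DG, DM, EG, EM, FJ, GJ, GM
  2-simplices (7): ABF, AGM, BDF, DEG, DEM, DGM, EGM
  3-simplices (1): DEGM

so the chain groups are C_0 ≅ Z^9, C_1 ≅ Z^16, C_2 ≅ Z^7, C_3 ≅ Z^1.

∂_1: C_1 → C_0 maps an edge to its endpoints' difference, ∂[p,q] = q − p. For instance
  ∂DE = E − D.
The resulting 9×16 matrix has rank 8, and its Smith normal form has invariant factors (1,1,1,1,1,1,1,1).

Boundary ∂_2: C_2 → C_1 maps a triangle to the signed sum of its edges. For instance
  ∂AGM = GM − AM + AG,
  ∂EGM = GM − EM + EG.
The 16×7 boundary matrix has rank 6 and Smith normal form diag(1,1,1,1,1,1).

∂_3: C_3 → C_2 sends each 3-simplex σ to the alternating sum Σ_i (−1)^i (σ with its i-th vertex removed). For instance
  ∂DEGM = EGM − DGM + DEM − DEG.
As a 7×1 matrix over Z this has rank 1, with invariant factors (1).

From H_k ≅ ker(∂_k) / im(∂_{k+1}) we obtain:

  H_3: rank ker ∂_3 − rank ∂_4 = (1 − 1) − 0 = 0, and there is no ∂_4, so H_3 = 0.

H_3 ≅ 0.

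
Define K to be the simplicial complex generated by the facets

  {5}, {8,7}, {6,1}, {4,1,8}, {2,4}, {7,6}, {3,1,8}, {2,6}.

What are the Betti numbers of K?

Order the vertices as 1 < 2 < 3 < 4 < 5 < 6 < 7 < 8. Listing each simplex with vertices in this order, K has dimension 2 with simplices:

  0-simplices (8): [1], [2], [3], [4], [5], [6], [7], [8]
  1-simplices (10): [1,3], [1,4], [1,6], [1,8], [2,4], [2,6], [3,8], [4,8], [6,7], [7,8]
  2-simplices (2): [1,3,8], [1,4,8]

Hence C_0 ≅ Z^8, C_1 ≅ Z^10, C_2 ≅ Z^2.

The boundary map ∂_1: C_1 → C_0 is given by ∂[p,q] = [q] − [p]. For instance
  ∂[1,8] = [8] − [1].
This gives a 8×10 integer matrix of rank 6; reducing to Smith normal form yields diagonal entries (1,1,1,1,1,1).

The boundary map ∂_2: C_2 → C_1 maps a triangle to the signed sum of its edges. For instance
  ∂[1,3,8] = [3,8] − [1,8] + [1,3],
  ∂[1,4,8] = [4,8] − [1,8] + [1,4].
This gives a 10×2 integer matrix of rank 2; reducing to Smith normal form yields diagonal entries (1,1).

From H_k ≅ ker(∂_k) / im(∂_{k+1}) we obtain:

  H_0: rank C_0 − rank ∂_1 = 8 − 6 = 2, and the invariant factors of ∂_1 are all 1, so H_0 = Z^2.
  H_1: rank ker ∂_1 − rank ∂_2 = (10 − 6) − 2 = 2, and the invariant factors of ∂_2 are all 1, so H_1 = Z^2.
  H_2: rank ker ∂_2 − rank ∂_3 = (2 − 2) − 0 = 0, and there is no ∂_3, so H_2 = 0.

As a check, the Euler characteristic is 8 − 10 + 2 = 0, which agrees with 2 − 2 + 0 = 0.

Hence the Betti numbers are b_0 = 2, b_1 = 2, b_2 = 0.

b_0 = 2, b_1 = 2, b_2 = 0.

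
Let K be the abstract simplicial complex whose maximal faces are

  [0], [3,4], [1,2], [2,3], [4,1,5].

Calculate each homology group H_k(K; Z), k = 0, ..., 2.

H_0 = Z^2,  H_1 = Z,  H_2 = 0.

Order the vertices as 0 < 1 < 2 < 3 < 4 < 5. Listing each simplex with vertices in this order, K has dimension 2 with simplices:

  0-simplices (6): [0], [1], [2], [3], [4], [5]
  1-simplices (6): [1,2], [1,4], [1,5], [2,3], [3,4], [4,5]
  2-simplices (1): [1,4,5]

giving chain groups C_0 ≅ Z^6, C_1 ≅ Z^6, C_2 ≅ Z^1.

Boundary ∂_1: C_1 → C_0 is given by ∂[p,q] = [q] − [p].
The 6×6 boundary matrix has rank 4 and Smith normal form diag(1,1,1,1).

The boundary map ∂_2: C_2 → C_1 maps a triangle to the signed sum of its edges. For instance
  ∂[1,4,5] = [4,5] − [1,5] + [1,4].
As a 6×1 matrix over Z this has rank 1, with invariant factors (1).

From H_k ≅ ker(∂_k) / im(∂_{k+1}) we obtain:

  H_0: rank C_0 − rank ∂_1 = 6 − 4 = 2, and the invariant factors of ∂_1 are all 1, so H_0 = Z^2.
  H_1: rank ker ∂_1 − rank ∂_2 = (6 − 4) − 1 = 1, and the invariant factors of ∂_2 are all 1, so H_1 = Z.
  H_2: rank ker ∂_2 − rank ∂_3 = (1 − 1) − 0 = 0, and there is no ∂_3, so H_2 = 0.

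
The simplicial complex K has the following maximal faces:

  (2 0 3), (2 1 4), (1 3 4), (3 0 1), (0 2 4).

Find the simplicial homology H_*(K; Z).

H_0 = Z,  H_1 = Z,  H_2 = 0.

We work with the vertex ordering 0 < 1 < 2 < 3 < 4. The simplices of K, each written with vertices in increasing order, are:

  0-simplices (5): [0], [1], [2], [3], [4]
  1-simplices (10): [0,1], [0,2], [0,3], [0,4], [1,2], [1,3], [1,4], [2,3], [2,4], [3,4]
  2-simplices (5): [0,1,3], [0,2,3], [0,2,4], [1,2,4], [1,3,4]

so the chain groups are C_0 ≅ Z^5, C_1 ≅ Z^10, C_2 ≅ Z^5.

Boundary ∂_1: C_1 → C_0 is given by ∂[p,q] = [q] − [p].
As a 5×10 matrix over Z this has rank 4, with invariant factors (1,1,1,1).

Boundary ∂_2: C_2 → C_1 sends each 2-simplex [p,q,r] to [q,r] − [p,r] + [p,q]. For instance
  ∂[1,2,4] = [2,4] − [1,4] + [1,2],
  ∂[0,2,3] = [2,3] − [0,3] + [0,2].
This gives a 10×5 integer matrix of rank 5; reducing to Smith normal form yields diagonal entries (1,1,1,1,1).

From H_k ≅ ker(∂_k) / im(∂_{k+1}) we obtain:

  H_0: rank C_0 − rank ∂_1 = 5 − 4 = 1, and the invariant factors of ∂_1 are all 1, so H_0 = Z.
  H_1: rank ker ∂_1 − rank ∂_2 = (10 − 4) − 5 = 1, and the invariant factors of ∂_2 are all 1, so H_1 = Z.
  H_2: rank ker ∂_2 − rank ∂_3 = (5 − 5) − 0 = 0, and there is no ∂_3, so H_2 = 0.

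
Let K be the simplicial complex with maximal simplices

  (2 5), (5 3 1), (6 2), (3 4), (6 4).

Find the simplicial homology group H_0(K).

H_0 = Z.

We work with the vertex ordering 1 < 2 < 3 < 4 < 5 < 6. The simplices of K, each written with vertices in increasing order, are:

  0-simplices (6): [1], [2], [3], [4], [5], [6]
  1-simplices (7): [1,3], [1,5], [2,5], [2,6], [3,4], [3,5], [4,6]
  2-simplices (1): [1,3,5]

giving chain groups C_0 ≅ Z^6, C_1 ≅ Z^7, C_2 ≅ Z^1.

Boundary ∂_1: C_1 → C_0 is given by ∂[p,q] = [q] − [p]. For instance
  ∂[1,3] = [3] − [1].
The resulting 6×7 matrix has rank 5, and its Smith normal form has invariant factors (1,1,1,1,1).

∂_2: C_2 → C_1 sends each 2-simplex [p,q,r] to [q,r] − [p,r] + [p,q]. For instance
  ∂[1,3,5] = [3,5] − [1,5] + [1,3].
The 7×1 boundary matrix has rank 1 and Smith normal form diag(1).

Reading off H_k = ker ∂_k / im ∂_{k+1}:

  H_0: rank C_0 − rank ∂_1 = 6 − 5 = 1, and the invariant factors of ∂_1 are all 1, so H_0 = Z.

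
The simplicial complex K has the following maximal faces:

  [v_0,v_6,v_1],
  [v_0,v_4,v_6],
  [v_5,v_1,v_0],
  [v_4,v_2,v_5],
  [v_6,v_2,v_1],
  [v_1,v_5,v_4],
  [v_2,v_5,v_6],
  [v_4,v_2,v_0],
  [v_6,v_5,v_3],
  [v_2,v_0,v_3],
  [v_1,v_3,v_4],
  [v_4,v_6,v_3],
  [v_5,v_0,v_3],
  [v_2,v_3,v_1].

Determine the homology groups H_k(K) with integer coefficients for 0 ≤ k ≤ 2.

Fix the vertex order v_0 < v_1 < v_2 < v_3 < v_4 < v_5 < v_6 and write every simplex with vertices in increasing order. Then dim K = 2 and the simplices of K are:

  0-simplices (7): [v_0], [v_1], [v_2], [v_3], [v_4], [v_5], [v_6]
  1-simplices (21): (21 of them)
  2-simplices (14): (14 of them)

giving chain groups C_0 ≅ Z^7, C_1 ≅ Z^21, C_2 ≅ Z^14.

Boundary ∂_1: C_1 → C_0 maps an edge to its endpoints' difference, ∂[p,q] = q − p.
The resulting 7×21 matrix has rank 6, and its Smith normal form has invariant factors (1,1,1,1,1,1).

The boundary map ∂_2: C_2 → C_1 maps a triangle to the signed sum of its edges. For instance
  ∂[v_2,v_5,v_6] = [v_5,v_6] − [v_2,v_6] + [v_2,v_5],
  ∂[v_1,v_3,v_4] = [v_3,v_4] − [v_1,v_4] + [v_1,v_3].
This gives a 21×14 integer matrix of rank 13; reducing to Smith normal form yields diagonal entries (1,1,1,1,1,1,1,1,1,1,1,1,1).

From H_k ≅ ker(∂_k) / im(∂_{k+1}) we obtain:

  H_0: rank C_0 − rank ∂_1 = 7 − 6 = 1, and the invariant factors of ∂_1 are all 1, so H_0 ≅ Z.
  H_1: rank ker ∂_1 − rank ∂_2 = (21 − 6) − 13 = 2, and the invariant factors of ∂_2 are all 1, so H_1 ≅ Z^2.
  H_2: rank ker ∂_2 − rank ∂_3 = (14 − 13) − 0 = 1, and there is no ∂_3, so H_2 ≅ Z.

As a check, the Euler characteristic is 7 − 21 + 14 = 0, which agrees with 1 − 2 + 1 = 0.
(K is a triangulation of the torus T^2.)

H_0 = Z,  H_1 = Z^2,  H_2 = Z.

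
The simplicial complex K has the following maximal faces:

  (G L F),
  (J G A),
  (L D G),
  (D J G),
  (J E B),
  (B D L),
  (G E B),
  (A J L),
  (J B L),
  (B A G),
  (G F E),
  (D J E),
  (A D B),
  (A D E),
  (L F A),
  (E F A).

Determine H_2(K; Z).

We work with the vertex ordering A < B < D < E < F < G < J < L. The simplices of K, each written with vertices in increasing order, are:

  0-simplices (8): A, B, D, E, F, G, J, L
  1-simplices (24): AB, AD, AE, AF, AG, AJ, AL, BD, BE, BG, BJ, BL, DE, DG, DJ, DL, EF, EG, EJ, FG, FL, GJ, GL, JL
  2-simplices (16): ABD, ABG, ADE, AEF, AFL, AGJ, AJL, BDL, BEG, BEJ, BJL, DEJ, DGJ, DGL, EFG, FGL

so the chain groups are C_0 ≅ Z^8, C_1 ≅ Z^24, C_2 ≅ Z^16.

∂_1: C_1 → C_0 sends each edge [p,q] (with p < q) to q − p.
As a 8×24 matrix over Z this has rank 7, with invariant factors (1,1,1,1,1,1,1).

Boundary ∂_2: C_2 → C_1 acts by ∂[p,q,r] = [q,r] − [p,r] + [p,q]. For instance
  ∂AFL = FL − AL + AF,
  ∂AGJ = GJ − AJ + AG.
As a 24×16 matrix over Z this has rank 15, with invariant factors (1,1,1,1,1,1,1,1,1,1,1,1,1,1,1).

Now H_k = ker ∂_k / im ∂_{k+1}, so:

  H_2: rank ker ∂_2 − rank ∂_3 = (16 − 15) − 0 = 1, and there is no ∂_3, so H_2 = Z.

H_2 = Z.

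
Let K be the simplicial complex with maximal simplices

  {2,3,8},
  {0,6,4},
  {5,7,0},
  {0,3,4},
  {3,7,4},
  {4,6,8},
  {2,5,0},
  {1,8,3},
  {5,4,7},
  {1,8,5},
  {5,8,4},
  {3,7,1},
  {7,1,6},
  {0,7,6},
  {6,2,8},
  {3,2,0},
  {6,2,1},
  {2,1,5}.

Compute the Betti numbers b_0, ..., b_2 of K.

Order the vertices as 0 < 1 < 2 < 3 < 4 < 5 < 6 < 7 < 8. Listing each simplex with vertices in this order, K has dimension 2 with simplices:

  0-simplices (9): [0], [1], [2], [3], [4], [5], [6], [7], [8]
  1-simplices (27): (27 of them)
  2-simplices (18): [0,2,3], [0,2,5], [0,3,4], [0,4,6], [0,5,7], [0,6,7], [1,2,5], [1,2,6], [1,3,7], [1,3,8], [1,5,8], [1,6,7], [2,3,8], [2,6,8], [3,4,7], [4,5,7], [4,5,8], [4,6,8]

so the chain groups are C_0 ≅ Z^9, C_1 ≅ Z^27, C_2 ≅ Z^18.

Boundary ∂_1: C_1 → C_0 sends each edge [p,q] (with p < q) to q − p.
The 9×27 boundary matrix has rank 8 and Smith normal form diag(1,1,1,1,1,1,1,1).

Boundary ∂_2: C_2 → C_1 maps a triangle to the signed sum of its edges. For instance
  ∂[0,5,7] = [5,7] − [0,7] + [0,5],
  ∂[0,6,7] = [6,7] − [0,7] + [0,6].
The resulting 27×18 matrix has rank 18, and its Smith normal form has invariant factors (1,1,1,1,1,1,1,1,1,1,1,1,1,1,1,1,1,2).

Reading off H_k = ker ∂_k / im ∂_{k+1}:

  H_0: rank C_0 − rank ∂_1 = 9 − 8 = 1, and the invariant factors of ∂_1 are all 1, so H_0 = Z.
  H_1: rank ker ∂_1 − rank ∂_2 = (27 − 8) − 18 = 1, and ∂_2 has invariant factor 2 > 1, so H_1 = Z ⊕ Z/2Z.
  H_2: rank ker ∂_2 − rank ∂_3 = (18 − 18) − 0 = 0, and there is no ∂_3, so H_2 = 0.

As a check, the Euler characteristic is 9 − 27 + 18 = 0, which agrees with 1 − 1 + 0 = 0.
(K is a triangulation of the Klein bottle.)

Hence the Betti numbers are b_0 = 1, b_1 = 1, b_2 = 0.

b_0 = 1, b_1 = 1, b_2 = 0.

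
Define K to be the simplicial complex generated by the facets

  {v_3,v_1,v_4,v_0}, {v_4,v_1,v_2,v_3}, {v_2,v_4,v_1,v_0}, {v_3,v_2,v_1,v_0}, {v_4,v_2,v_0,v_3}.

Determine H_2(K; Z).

Order the vertices as v_0 < v_1 < v_2 < v_3 < v_4. Listing each simplex with vertices in this order, K has dimension 3 with simplices:

  0-simplices (5): [v_0], [v_1], [v_2], [v_3], [v_4]
  1-simplices (10): [v_0,v_1], [v_0,v_2], [v_0,v_3], [v_0,v_4], [v_1,v_2], [v_1,v_3], [v_1,v_4], [v_2,v_3], [v_2,v_4], [v_3,v_4]
  2-simplices (10): [v_0,v_1,v_2], [v_0,v_1,v_3], [v_0,v_1,v_4], [v_0,v_2,v_3], [v_0,v_2,v_4], [v_0,v_3,v_4], [v_1,v_2,v_3], [v_1,v_2,v_4], [v_1,v_3,v_4], [v_2,v_3,v_4]
  3-simplices (5): [v_0,v_1,v_2,v_3], [v_0,v_1,v_2,v_4], [v_0,v_1,v_3,v_4], [v_0,v_2,v_3,v_4], [v_1,v_2,v_3,v_4]

giving chain groups C_0 ≅ Z^5, C_1 ≅ Z^10, C_2 ≅ Z^10, C_3 ≅ Z^5.

The boundary map ∂_1: C_1 → C_0 is given by ∂[p,q] = [q] − [p].
As a 5×10 matrix over Z this has rank 4, with invariant factors (1,1,1,1).

The boundary map ∂_2: C_2 → C_1 acts by ∂[p,q,r] = [q,r] − [p,r] + [p,q]. For instance
  ∂[v_0,v_1,v_3] = [v_1,v_3] − [v_0,v_3] + [v_0,v_1],
  ∂[v_2,v_3,v_4] = [v_3,v_4] − [v_2,v_4] + [v_2,v_3].
This gives a 10×10 integer matrix of rank 6; reducing to Smith normal form yields diagonal entries (1,1,1,1,1,1).

∂_3: C_3 → C_2 sends each 3-simplex σ to the alternating sum Σ_i (−1)^i (σ with its i-th vertex removed). For instance
  ∂[v_0,v_1,v_3,v_4] = [v_1,v_3,v_4] − [v_0,v_3,v_4] + [v_0,v_1,v_4] − [v_0,v_1,v_3],
  ∂[v_0,v_2,v_3,v_4] = [v_2,v_3,v_4] − [v_0,v_3,v_4] + [v_0,v_2,v_4] − [v_0,v_2,v_3].
The resulting 10×5 matrix has rank 4, and its Smith normal form has invariant factors (1,1,1,1).

Reading off H_k = ker ∂_k / im ∂_{k+1}:

  H_2: rank ker ∂_2 − rank ∂_3 = (10 − 6) − 4 = 0, and the invariant factors of ∂_3 are all 1, so H_2 ≅ 0.

H_2 = 0.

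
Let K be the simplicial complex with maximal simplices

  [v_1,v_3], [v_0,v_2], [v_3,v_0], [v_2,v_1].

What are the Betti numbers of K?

b_0 = 1, b_1 = 1.

We work with the vertex ordering v_0 < v_1 < v_2 < v_3. The simplices of K, each written with vertices in increasing order, are:

  0-simplices (4): [v_0], [v_1], [v_2], [v_3]
  1-simplices (4): [v_0,v_2], [v_0,v_3], [v_1,v_2], [v_1,v_3]

Hence C_0 ≅ Z^4, C_1 ≅ Z^4.

The boundary map ∂_1: C_1 → C_0 sends each edge [p,q] (with p < q) to q − p. For instance
  ∂[v_0,v_3] = [v_3] − [v_0].
As a 4×4 matrix over Z this has rank 3, with invariant factors (1,1,1).

Reading off H_k = ker ∂_k / im ∂_{k+1}:

  H_0: rank C_0 − rank ∂_1 = 4 − 3 = 1, and the invariant factors of ∂_1 are all 1, so H_0 = Z.
  H_1: rank ker ∂_1 − rank ∂_2 = (4 − 3) − 0 = 1, and there is no ∂_2, so H_1 = Z.

As a check, the Euler characteristic is 4 − 4 = 0, which agrees with 1 − 1 = 0.

Hence the Betti numbers are b_0 = 1, b_1 = 1.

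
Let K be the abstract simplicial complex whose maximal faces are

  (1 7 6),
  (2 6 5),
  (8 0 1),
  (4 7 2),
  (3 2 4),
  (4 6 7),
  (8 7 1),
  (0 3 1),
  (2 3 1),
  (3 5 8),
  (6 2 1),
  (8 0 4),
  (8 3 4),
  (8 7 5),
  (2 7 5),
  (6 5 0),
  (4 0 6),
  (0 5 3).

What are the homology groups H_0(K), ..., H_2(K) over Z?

Take the total order 0 < 1 < 2 < 3 < 4 < 5 < 6 < 7 < 8 on the vertex set. Then K (dimension 2) consists of the simplices:

  0-simplices (9): [0], [1], [2], [3], [4], [5], [6], [7], [8]
  1-simplices (27): (27 of them)
  2-simplices (18): [0,1,3], [0,1,8], [0,3,5], [0,4,6], [0,4,8], [0,5,6], [1,2,3], [1,2,6], [1,6,7], [1,7,8], [2,3,4], [2,4,7], [2,5,6], [2,5,7], [3,4,8], [3,5,8], [4,6,7], [5,7,8]

so the chain groups are C_0 ≅ Z^9, C_1 ≅ Z^27, C_2 ≅ Z^18.

∂_1: C_1 → C_0 sends each edge [p,q] (with p < q) to q − p. For instance
  ∂[1,6] = [6] − [1].
As a 9×27 matrix over Z this has rank 8, with invariant factors (1,1,1,1,1,1,1,1).

The boundary map ∂_2: C_2 → C_1 acts by ∂[p,q,r] = [q,r] − [p,r] + [p,q]. For instance
  ∂[0,3,5] = [3,5] − [0,5] + [0,3],
  ∂[1,6,7] = [6,7] − [1,7] + [1,6].
This gives a 27×18 integer matrix of rank 18; reducing to Smith normal form yields diagonal entries (1,1,1,1,1,1,1,1,1,1,1,1,1,1,1,1,1,2).

From H_k ≅ ker(∂_k) / im(∂_{k+1}) we obtain:

  H_0: rank C_0 − rank ∂_1 = 9 − 8 = 1, and the invariant factors of ∂_1 are all 1, so H_0 ≅ Z.
  H_1: rank ker ∂_1 − rank ∂_2 = (27 − 8) − 18 = 1, and ∂_2 has invariant factor 2 > 1, so H_1 ≅ Z × Z/2.
  H_2: rank ker ∂_2 − rank ∂_3 = (18 − 18) − 0 = 0, and there is no ∂_3, so H_2 ≅ 0.

As a check, the Euler characteristic is 9 − 27 + 18 = 0, which agrees with 1 − 1 + 0 = 0.
(K is a triangulation of the Klein bottle.)

H_0 = Z,  H_1 = Z × Z/2,  H_2 = 0.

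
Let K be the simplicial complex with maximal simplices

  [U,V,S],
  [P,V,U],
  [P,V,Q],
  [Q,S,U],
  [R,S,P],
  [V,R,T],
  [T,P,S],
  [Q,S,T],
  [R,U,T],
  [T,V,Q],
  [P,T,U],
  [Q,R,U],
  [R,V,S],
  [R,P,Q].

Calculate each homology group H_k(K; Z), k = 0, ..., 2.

H_0 ≅ Z,  H_1 ≅ Z^2,  H_2 ≅ Z.

Order the vertices as P < Q < R < S < T < U < V. Listing each simplex with vertices in this order, K has dimension 2 with simplices:

  0-simplices (7): P, Q, R, S, T, U, V
  1-simplices (21): PQ, PR, PS, PT, PU, PV, QR, QS, QT, QU, QV, RS, RT, RU, RV, ST, SU, SV, TU, TV, UV
  2-simplices (14): PQR, PQV, PRS, PST, PTU, PUV, QRU, QST, QSU, QTV, RSV, RTU, RTV, SUV

so the chain groups are C_0 ≅ Z^7, C_1 ≅ Z^21, C_2 ≅ Z^14.

Boundary ∂_1: C_1 → C_0 is given by ∂[p,q] = [q] − [p]. For instance
  ∂UV = V − U.
The 7×21 boundary matrix has rank 6 and Smith normal form diag(1,1,1,1,1,1).

Boundary ∂_2: C_2 → C_1 maps a triangle to the signed sum of its edges. For instance
  ∂RSV = SV − RV + RS,
  ∂QSU = SU − QU + QS.
The 21×14 boundary matrix has rank 13 and Smith normal form diag(1,1,1,1,1,1,1,1,1,1,1,1,1).

Computing H_k = (kernel of ∂_k) / (image of ∂_{k+1}):

  H_0: rank C_0 − rank ∂_1 = 7 − 6 = 1, and the invariant factors of ∂_1 are all 1, so H_0 ≅ Z.
  H_1: rank ker ∂_1 − rank ∂_2 = (21 − 6) − 13 = 2, and the invariant factors of ∂_2 are all 1, so H_1 ≅ Z^2.
  H_2: rank ker ∂_2 − rank ∂_3 = (14 − 13) − 0 = 1, and there is no ∂_3, so H_2 ≅ Z.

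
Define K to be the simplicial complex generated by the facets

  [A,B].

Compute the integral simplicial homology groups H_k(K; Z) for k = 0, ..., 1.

We work with the vertex ordering A < B. The simplices of K, each written with vertices in increasing order, are:

  0-simplices (2): A, B
  1-simplices (1): AB

giving chain groups C_0 ≅ Z^2, C_1 ≅ Z^1.

The boundary map ∂_1: C_1 → C_0 is given by ∂[p,q] = [q] − [p].
As a 2×1 matrix over Z this has rank 1, with invariant factors (1).

Computing H_k = (kernel of ∂_k) / (image of ∂_{k+1}):

  H_0: rank C_0 − rank ∂_1 = 2 − 1 = 1, and the invariant factors of ∂_1 are all 1, so H_0 = Z.
  H_1: rank ker ∂_1 − rank ∂_2 = (1 − 1) − 0 = 0, and there is no ∂_2, so H_1 = 0.

H_0 ≅ Z,  H_1 = 0.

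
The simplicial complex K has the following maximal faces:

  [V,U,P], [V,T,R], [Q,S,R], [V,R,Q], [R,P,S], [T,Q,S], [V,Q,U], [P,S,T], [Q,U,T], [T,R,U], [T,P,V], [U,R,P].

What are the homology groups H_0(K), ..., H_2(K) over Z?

Take the total order P < Q < R < S < T < U < V on the vertex set. Then K (dimension 2) consists of the simplices:

  0-simplices (7): P, Q, R, S, T, U, V
  1-simplices (18): PR, PS, PT, PU, PV, QR, QS, QT, QU, QV, RS, RT, RU, RV, ST, TU, TV, UV
  2-simplices (12): PRS, PRU, PST, PTV, PUV, QRS, QRV, QST, QTU, QUV, RTU, RTV

Hence C_0 ≅ Z^7, C_1 ≅ Z^18, C_2 ≅ Z^12.

Boundary ∂_1: C_1 → C_0 is given by ∂[p,q] = [q] − [p]. For instance
  ∂TU = U − T.
As a 7×18 matrix over Z this has rank 6, with invariant factors (1,1,1,1,1,1).

Boundary ∂_2: C_2 → C_1 acts by ∂[p,q,r] = [q,r] − [p,r] + [p,q]. For instance
  ∂PTV = TV − PV + PT,
  ∂QRV = RV − QV + QR.
The resulting 18×12 matrix has rank 12, and its Smith normal form has invariant factors (1,1,1,1,1,1,1,1,1,1,1,2).

From H_k ≅ ker(∂_k) / im(∂_{k+1}) we obtain:

  H_0: rank C_0 − rank ∂_1 = 7 − 6 = 1, and the invariant factors of ∂_1 are all 1, so H_0 ≅ Z.
  H_1: rank ker ∂_1 − rank ∂_2 = (18 − 6) − 12 = 0, and ∂_2 has invariant factor 2 > 1, so H_1 ≅ Z/2.
  H_2: rank ker ∂_2 − rank ∂_3 = (12 − 12) − 0 = 0, and there is no ∂_3, so H_2 ≅ 0.

H_0 ≅ Z,  H_1 ≅ Z/2,  H_2 = 0.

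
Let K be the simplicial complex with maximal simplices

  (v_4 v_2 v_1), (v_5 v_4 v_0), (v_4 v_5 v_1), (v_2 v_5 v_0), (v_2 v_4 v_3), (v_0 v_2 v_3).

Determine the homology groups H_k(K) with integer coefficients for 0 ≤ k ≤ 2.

H_0 = Z,  H_1 = Z,  H_2 = 0.

Fix the vertex order v_0 < v_1 < v_2 < v_3 < v_4 < v_5 and write every simplex with vertices in increasing order. Then dim K = 2 and the simplices of K are:

  0-simplices (6): [v_0], [v_1], [v_2], [v_3], [v_4], [v_5]
  1-simplices (12): [v_0,v_2], [v_0,v_3], [v_0,v_4], [v_0,v_5], [v_1,v_2], [v_1,v_4], [v_1,v_5], [v_2,v_3], [v_2,v_4], [v_2,v_5], [v_3,v_4], [v_4,v_5]
  2-simplices (6): [v_0,v_2,v_3], [v_0,v_2,v_5], [v_0,v_4,v_5], [v_1,v_2,v_4], [v_1,v_4,v_5], [v_2,v_3,v_4]

Hence C_0 ≅ Z^6, C_1 ≅ Z^12, C_2 ≅ Z^6.

The boundary map ∂_1: C_1 → C_0 is given by ∂[p,q] = [q] − [p].
This gives a 6×12 integer matrix of rank 5; reducing to Smith normal form yields diagonal entries (1,1,1,1,1).

∂_2: C_2 → C_1 acts by ∂[p,q,r] = [q,r] − [p,r] + [p,q]. For instance
  ∂[v_0,v_2,v_5] = [v_2,v_5] − [v_0,v_5] + [v_0,v_2],
  ∂[v_1,v_4,v_5] = [v_4,v_5] − [v_1,v_5] + [v_1,v_4].
The 12×6 boundary matrix has rank 6 and Smith normal form diag(1,1,1,1,1,1).

Now H_k = ker ∂_k / im ∂_{k+1}, so:

  H_0: rank C_0 − rank ∂_1 = 6 − 5 = 1, and the invariant factors of ∂_1 are all 1, so H_0 ≅ Z.
  H_1: rank ker ∂_1 − rank ∂_2 = (12 − 5) − 6 = 1, and the invariant factors of ∂_2 are all 1, so H_1 ≅ Z.
  H_2: rank ker ∂_2 − rank ∂_3 = (6 − 6) − 0 = 0, and there is no ∂_3, so H_2 ≅ 0.

(K is a triangulation of the cylinder S^1 x I.)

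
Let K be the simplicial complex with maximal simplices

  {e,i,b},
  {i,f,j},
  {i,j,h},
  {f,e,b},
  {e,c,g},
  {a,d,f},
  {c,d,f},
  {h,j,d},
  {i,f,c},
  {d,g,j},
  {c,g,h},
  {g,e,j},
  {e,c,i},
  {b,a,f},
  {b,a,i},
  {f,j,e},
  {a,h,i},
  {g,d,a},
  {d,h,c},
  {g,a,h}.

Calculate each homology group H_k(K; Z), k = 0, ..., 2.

K has 10 vertices, 30 edges, 20 triangles.
rank ∂_0 = 0, rank ∂_1 = 9 ⇒ b_0 = 10 − 0 − 9 = 1; all invariant factors of ∂_1 are 1 so no torsion. So H_0 ≅ Z.
rank ∂_1 = 9, rank ∂_2 = 20 ⇒ b_1 = 30 − 9 − 20 = 1; ∂_2 has invariant factor(s) [2] giving torsion. So H_1 ≅ Z × Z/2.
rank ∂_2 = 20, rank ∂_3 = 0 ⇒ b_2 = 20 − 20 − 0 = 0. So H_2 ≅ 0.

H_0 ≅ Z,  H_1 ≅ Z × Z/2,  H_2 = 0.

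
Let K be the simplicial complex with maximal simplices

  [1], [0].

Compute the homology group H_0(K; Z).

H_0 ≅ Z^2.

Take the total order 0 < 1 on the vertex set. Then K (dimension 0) consists of the simplices:

  0-simplices (2): [0], [1]

giving chain groups C_0 ≅ Z^2.

Computing H_k = (kernel of ∂_k) / (image of ∂_{k+1}):

  H_0: rank C_0 − rank ∂_1 = 2 − 0 = 2, and there is no ∂_1, so H_0 ≅ Z^2.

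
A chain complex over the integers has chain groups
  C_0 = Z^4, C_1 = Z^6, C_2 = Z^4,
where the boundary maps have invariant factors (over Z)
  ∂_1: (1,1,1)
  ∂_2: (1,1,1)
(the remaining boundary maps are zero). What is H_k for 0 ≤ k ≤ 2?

H_0: b_0 = 4 − 0 − 3 = 1; torsion from ∂_1 factors > 1: none. So H_0 = Z.
H_1: b_1 = 6 − 3 − 3 = 0; torsion from ∂_2 factors > 1: none. So H_1 = 0.
H_2: b_2 = 4 − 3 − 0 = 1; torsion from ∂_3 factors > 1: none. So H_2 = Z.

H_0 = Z,  H_1 = 0,  H_2 = Z.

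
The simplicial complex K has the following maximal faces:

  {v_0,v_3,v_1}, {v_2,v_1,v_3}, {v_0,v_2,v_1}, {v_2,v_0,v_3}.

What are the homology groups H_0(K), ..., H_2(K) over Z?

H_0 ≅ Z,  H_1 = 0,  H_2 ≅ Z.

Fix the vertex order v_0 < v_1 < v_2 < v_3 and write every simplex with vertices in increasing order. Then dim K = 2 and the simplices of K are:

  0-simplices (4): [v_0], [v_1], [v_2], [v_3]
  1-simplices (6): [v_0,v_1], [v_0,v_2], [v_0,v_3], [v_1,v_2], [v_1,v_3], [v_2,v_3]
  2-simplices (4): [v_0,v_1,v_2], [v_0,v_1,v_3], [v_0,v_2,v_3], [v_1,v_2,v_3]

giving chain groups C_0 ≅ Z^4, C_1 ≅ Z^6, C_2 ≅ Z^4.

∂_1: C_1 → C_0 maps an edge to its endpoints' difference, ∂[p,q] = q − p. For instance
  ∂[v_0,v_3] = [v_3] − [v_0].
The 4×6 boundary matrix has rank 3 and Smith normal form diag(1,1,1).

The boundary map ∂_2: C_2 → C_1 sends each 2-simplex [p,q,r] to [q,r] − [p,r] + [p,q]. For instance
  ∂[v_0,v_2,v_3] = [v_2,v_3] − [v_0,v_3] + [v_0,v_2],
  ∂[v_0,v_1,v_3] = [v_1,v_3] − [v_0,v_3] + [v_0,v_1].
This gives a 6×4 integer matrix of rank 3; reducing to Smith normal form yields diagonal entries (1,1,1).

From H_k ≅ ker(∂_k) / im(∂_{k+1}) we obtain:

  H_0: rank C_0 − rank ∂_1 = 4 − 3 = 1, and the invariant factors of ∂_1 are all 1, so H_0 ≅ Z.
  H_1: rank ker ∂_1 − rank ∂_2 = (6 − 3) − 3 = 0, and the invariant factors of ∂_2 are all 1, so H_1 ≅ 0.
  H_2: rank ker ∂_2 − rank ∂_3 = (4 − 3) − 0 = 1, and there is no ∂_3, so H_2 ≅ Z.

(K is a triangulation of the 2-sphere S^2.)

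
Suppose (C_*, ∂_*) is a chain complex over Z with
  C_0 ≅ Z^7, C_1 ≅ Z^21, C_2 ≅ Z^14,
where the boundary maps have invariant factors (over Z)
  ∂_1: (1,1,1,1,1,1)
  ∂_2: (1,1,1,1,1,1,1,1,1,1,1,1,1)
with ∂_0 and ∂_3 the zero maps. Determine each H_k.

H_0: b_0 = 7 − 0 − 6 = 1; torsion from ∂_1 factors > 1: none. So H_0 ≅ Z.
H_1: b_1 = 21 − 6 − 13 = 2; torsion from ∂_2 factors > 1: none. So H_1 ≅ Z^2.
H_2: b_2 = 14 − 13 − 0 = 1; torsion from ∂_3 factors > 1: none. So H_2 ≅ Z.

H_0 ≅ Z,  H_1 ≅ Z^2,  H_2 ≅ Z.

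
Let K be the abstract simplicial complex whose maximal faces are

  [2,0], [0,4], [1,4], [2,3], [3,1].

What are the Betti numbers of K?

b_0 = 1, b_1 = 1.

We work with the vertex ordering 0 < 1 < 2 < 3 < 4. The simplices of K, each written with vertices in increasing order, are:

  0-simplices (5): [0], [1], [2], [3], [4]
  1-simplices (5): [0,2], [0,4], [1,3], [1,4], [2,3]

giving chain groups C_0 ≅ Z^5, C_1 ≅ Z^5.

∂_1: C_1 → C_0 sends each edge [p,q] (with p < q) to q − p. For instance
  ∂[1,3] = [3] − [1].
As a 5×5 matrix over Z this has rank 4, with invariant factors (1,1,1,1).

Now H_k = ker ∂_k / im ∂_{k+1}, so:

  H_0: rank C_0 − rank ∂_1 = 5 − 4 = 1, and the invariant factors of ∂_1 are all 1, so H_0 = Z.
  H_1: rank ker ∂_1 − rank ∂_2 = (5 − 4) − 0 = 1, and there is no ∂_2, so H_1 = Z.

Hence the Betti numbers are b_0 = 1, b_1 = 1.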